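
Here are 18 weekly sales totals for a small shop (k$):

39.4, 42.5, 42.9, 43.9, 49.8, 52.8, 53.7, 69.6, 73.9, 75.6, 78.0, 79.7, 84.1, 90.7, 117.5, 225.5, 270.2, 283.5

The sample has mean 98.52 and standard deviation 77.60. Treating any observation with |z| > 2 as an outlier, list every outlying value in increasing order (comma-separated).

270.2, 283.5

Cutoffs at x̄ ± 2s: 98.52 ± 2·77.60 = [-56.68, 253.72].
270.2: z = 2.21, |z| > 2 → outlier.
283.5: z = 2.38, |z| > 2 → outlier.
Every other value lies within [-56.68, 253.72].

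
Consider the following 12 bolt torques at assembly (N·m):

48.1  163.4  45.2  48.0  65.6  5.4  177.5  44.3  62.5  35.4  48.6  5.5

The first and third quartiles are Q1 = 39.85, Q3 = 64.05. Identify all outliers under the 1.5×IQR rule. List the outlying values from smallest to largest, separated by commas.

163.4, 177.5

IQR = Q3 − Q1 = 64.05 − 39.85 = 24.20.
Lower fence = Q1 − 1.5·IQR = 39.85 − 36.30 = 3.55.
Upper fence = Q3 + 1.5·IQR = 64.05 + 36.30 = 100.35.
163.4 > 100.35 → outlier.
177.5 > 100.35 → outlier.
All remaining values lie within [3.55, 100.35].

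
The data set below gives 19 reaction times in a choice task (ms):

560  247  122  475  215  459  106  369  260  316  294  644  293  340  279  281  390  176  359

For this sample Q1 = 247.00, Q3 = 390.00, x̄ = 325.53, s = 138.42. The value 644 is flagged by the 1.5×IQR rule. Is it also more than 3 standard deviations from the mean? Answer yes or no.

no

z = (644 − 325.53) / 138.42 = 2.30.
|z| = 2.30 ≤ 3.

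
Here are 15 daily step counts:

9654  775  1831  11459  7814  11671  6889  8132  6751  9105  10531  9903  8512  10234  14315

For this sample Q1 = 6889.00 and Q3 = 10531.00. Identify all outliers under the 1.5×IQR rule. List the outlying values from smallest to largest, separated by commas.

IQR = Q3 − Q1 = 10531.00 − 6889.00 = 3642.00.
Lower fence = Q1 − 1.5·IQR = 6889.00 − 5463.00 = 1426.00.
Upper fence = Q3 + 1.5·IQR = 10531.00 + 5463.00 = 15994.00.
775 < 1426.00 → outlier.
All remaining values lie within [1426.00, 15994.00].

775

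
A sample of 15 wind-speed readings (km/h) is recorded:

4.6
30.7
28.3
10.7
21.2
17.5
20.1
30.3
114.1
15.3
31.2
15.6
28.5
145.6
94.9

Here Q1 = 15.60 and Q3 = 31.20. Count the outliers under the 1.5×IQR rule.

IQR = 15.60; fences at 15.60 − 23.40 = -7.80 and 31.20 + 23.40 = 54.60.
Outside the cutoffs: 94.9, 114.1, 145.6.

3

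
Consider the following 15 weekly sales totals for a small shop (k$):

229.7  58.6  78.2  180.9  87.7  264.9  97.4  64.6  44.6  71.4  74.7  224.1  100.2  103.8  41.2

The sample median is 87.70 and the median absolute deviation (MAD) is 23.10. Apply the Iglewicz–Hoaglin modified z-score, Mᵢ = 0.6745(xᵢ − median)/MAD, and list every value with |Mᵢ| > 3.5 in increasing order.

224.1, 229.7, 264.9

|Mᵢ| > 3.5 ⇔ |xᵢ − 87.70| > 3.5·23.10/0.6745 = 119.87.
So outliers lie outside [-32.17, 207.57].
224.1: M = 3.98 → outlier.
229.7: M = 4.15 → outlier.
264.9: M = 5.17 → outlier.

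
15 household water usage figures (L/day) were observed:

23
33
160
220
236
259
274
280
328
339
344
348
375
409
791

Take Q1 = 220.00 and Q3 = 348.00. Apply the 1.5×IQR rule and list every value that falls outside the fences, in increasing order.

23, 791

IQR = Q3 − Q1 = 348.00 − 220.00 = 128.00.
Lower fence = Q1 − 1.5·IQR = 220.00 − 192.00 = 28.00.
Upper fence = Q3 + 1.5·IQR = 348.00 + 192.00 = 540.00.
23 < 28.00 → outlier.
791 > 540.00 → outlier.
All remaining values lie within [28.00, 540.00].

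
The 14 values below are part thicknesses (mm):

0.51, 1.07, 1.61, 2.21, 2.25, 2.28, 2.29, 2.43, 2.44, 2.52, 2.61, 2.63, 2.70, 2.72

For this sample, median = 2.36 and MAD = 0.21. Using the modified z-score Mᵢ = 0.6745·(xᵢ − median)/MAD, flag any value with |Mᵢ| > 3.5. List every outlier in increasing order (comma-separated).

|Mᵢ| > 3.5 ⇔ |xᵢ − 2.36| > 3.5·0.21/0.6745 = 1.09.
So outliers lie outside [1.27, 3.45].
0.51: M = -5.94 → outlier.
1.07: M = -4.14 → outlier.

0.51, 1.07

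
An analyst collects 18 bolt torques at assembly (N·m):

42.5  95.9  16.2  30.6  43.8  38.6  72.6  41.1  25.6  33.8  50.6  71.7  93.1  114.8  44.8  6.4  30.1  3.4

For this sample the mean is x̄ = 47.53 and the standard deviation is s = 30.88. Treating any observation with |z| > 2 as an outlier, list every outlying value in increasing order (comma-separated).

114.8

Cutoffs at x̄ ± 2s: 47.53 ± 2·30.88 = [-14.23, 109.29].
114.8: z = 2.18, |z| > 2 → outlier.
Every other value lies within [-14.23, 109.29].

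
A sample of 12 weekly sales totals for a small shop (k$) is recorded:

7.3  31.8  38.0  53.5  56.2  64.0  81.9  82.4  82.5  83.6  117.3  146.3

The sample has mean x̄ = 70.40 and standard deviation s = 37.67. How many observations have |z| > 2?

Cutoffs: x̄ ± 2s = [-4.94, 145.74].
Outside the cutoffs: 146.3.

1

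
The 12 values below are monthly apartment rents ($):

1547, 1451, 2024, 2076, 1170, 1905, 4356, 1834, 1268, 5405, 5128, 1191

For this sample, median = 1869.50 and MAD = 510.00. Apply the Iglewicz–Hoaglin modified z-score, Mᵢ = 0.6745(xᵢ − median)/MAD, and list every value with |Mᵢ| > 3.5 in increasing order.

|Mᵢ| > 3.5 ⇔ |xᵢ − 1869.50| > 3.5·510.00/0.6745 = 2646.40.
So outliers lie outside [-776.90, 4515.90].
5128: M = 4.31 → outlier.
5405: M = 4.68 → outlier.

5128, 5405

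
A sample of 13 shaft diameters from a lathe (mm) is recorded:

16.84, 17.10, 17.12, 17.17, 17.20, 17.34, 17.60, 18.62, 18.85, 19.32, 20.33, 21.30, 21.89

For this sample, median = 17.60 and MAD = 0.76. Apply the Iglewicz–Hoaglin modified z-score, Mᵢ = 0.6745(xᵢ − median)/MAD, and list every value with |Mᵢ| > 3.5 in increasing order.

|Mᵢ| > 3.5 ⇔ |xᵢ − 17.60| > 3.5·0.76/0.6745 = 3.94.
So outliers lie outside [13.66, 21.54].
21.89: M = 3.81 → outlier.

21.89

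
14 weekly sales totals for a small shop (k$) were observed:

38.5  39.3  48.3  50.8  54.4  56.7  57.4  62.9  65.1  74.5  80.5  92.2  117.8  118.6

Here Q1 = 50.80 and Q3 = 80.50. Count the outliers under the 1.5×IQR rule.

0

IQR = 29.70; fences at 50.80 − 44.55 = 6.25 and 80.50 + 44.55 = 125.05.
Every value lies within the cutoffs.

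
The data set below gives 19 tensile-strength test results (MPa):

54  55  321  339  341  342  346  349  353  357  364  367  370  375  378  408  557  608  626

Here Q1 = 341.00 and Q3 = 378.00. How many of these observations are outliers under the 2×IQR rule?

5

IQR = 37.00; fences at 341.00 − 74.00 = 267.00 and 378.00 + 74.00 = 452.00.
Outside the cutoffs: 54, 55, 557, 608, 626.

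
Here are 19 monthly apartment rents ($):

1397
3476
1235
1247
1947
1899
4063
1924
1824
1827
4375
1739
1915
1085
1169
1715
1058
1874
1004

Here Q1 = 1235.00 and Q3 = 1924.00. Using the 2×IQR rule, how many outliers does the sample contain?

IQR = 689.00; fences at 1235.00 − 1378.00 = -143.00 and 1924.00 + 1378.00 = 3302.00.
Outside the cutoffs: 3476, 4063, 4375.

3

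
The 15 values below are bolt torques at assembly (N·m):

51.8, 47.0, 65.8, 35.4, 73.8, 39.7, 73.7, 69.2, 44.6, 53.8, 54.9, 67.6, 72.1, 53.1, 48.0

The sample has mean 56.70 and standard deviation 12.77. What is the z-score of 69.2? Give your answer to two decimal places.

z = (69.2 − 56.70) / 12.77 = 0.98.

0.98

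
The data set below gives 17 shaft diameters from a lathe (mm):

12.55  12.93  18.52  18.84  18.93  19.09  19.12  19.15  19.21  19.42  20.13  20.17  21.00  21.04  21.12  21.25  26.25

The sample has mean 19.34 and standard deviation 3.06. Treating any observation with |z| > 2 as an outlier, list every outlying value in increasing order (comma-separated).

Cutoffs at x̄ ± 2s: 19.34 ± 2·3.06 = [13.22, 25.46].
12.55: z = -2.22, |z| > 2 → outlier.
12.93: z = -2.09, |z| > 2 → outlier.
26.25: z = 2.26, |z| > 2 → outlier.
Every other value lies within [13.22, 25.46].

12.55, 12.93, 26.25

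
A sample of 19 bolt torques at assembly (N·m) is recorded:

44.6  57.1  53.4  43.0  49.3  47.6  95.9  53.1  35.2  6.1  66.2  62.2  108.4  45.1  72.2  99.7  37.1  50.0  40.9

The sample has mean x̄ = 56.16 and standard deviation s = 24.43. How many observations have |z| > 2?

Cutoffs: x̄ ± 2s = [7.30, 105.02].
Outside the cutoffs: 6.1, 108.4.

2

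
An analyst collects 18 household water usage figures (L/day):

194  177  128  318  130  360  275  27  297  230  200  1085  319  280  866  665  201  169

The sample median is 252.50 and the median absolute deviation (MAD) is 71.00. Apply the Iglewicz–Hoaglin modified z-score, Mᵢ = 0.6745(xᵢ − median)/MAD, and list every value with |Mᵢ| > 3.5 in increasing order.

665, 866, 1085

|Mᵢ| > 3.5 ⇔ |xᵢ − 252.50| > 3.5·71.00/0.6745 = 368.42.
So outliers lie outside [-115.92, 620.92].
665: M = 3.92 → outlier.
866: M = 5.83 → outlier.
1085: M = 7.91 → outlier.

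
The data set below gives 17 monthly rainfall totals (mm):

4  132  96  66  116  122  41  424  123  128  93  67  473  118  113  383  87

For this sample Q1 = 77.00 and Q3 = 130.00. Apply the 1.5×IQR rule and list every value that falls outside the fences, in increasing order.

383, 424, 473

IQR = Q3 − Q1 = 130.00 − 77.00 = 53.00.
Lower fence = Q1 − 1.5·IQR = 77.00 − 79.50 = -2.50.
Upper fence = Q3 + 1.5·IQR = 130.00 + 79.50 = 209.50.
383 > 209.50 → outlier.
424 > 209.50 → outlier.
473 > 209.50 → outlier.
All remaining values lie within [-2.50, 209.50].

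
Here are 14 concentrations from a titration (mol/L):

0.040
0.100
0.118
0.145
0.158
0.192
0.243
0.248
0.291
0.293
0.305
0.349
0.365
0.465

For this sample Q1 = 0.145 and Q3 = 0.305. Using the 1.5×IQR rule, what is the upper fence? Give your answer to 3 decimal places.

0.545

IQR = Q3 − Q1 = 0.305 − 0.145 = 0.160.
Lower fence = Q1 − 1.5·IQR = 0.145 − 0.240 = -0.095.
Upper fence = Q3 + 1.5·IQR = 0.305 + 0.240 = 0.545.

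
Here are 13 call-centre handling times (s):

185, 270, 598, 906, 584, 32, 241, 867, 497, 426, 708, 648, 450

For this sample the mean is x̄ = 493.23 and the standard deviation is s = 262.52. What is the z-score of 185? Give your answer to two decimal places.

-1.17

z = (185 − 493.23) / 262.52 = -1.17.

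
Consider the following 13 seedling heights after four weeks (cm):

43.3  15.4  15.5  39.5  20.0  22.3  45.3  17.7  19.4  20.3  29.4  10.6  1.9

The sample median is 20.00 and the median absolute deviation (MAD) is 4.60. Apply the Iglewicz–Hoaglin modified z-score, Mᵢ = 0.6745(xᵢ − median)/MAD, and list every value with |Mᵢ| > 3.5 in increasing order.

45.3

|Mᵢ| > 3.5 ⇔ |xᵢ − 20.00| > 3.5·4.60/0.6745 = 23.87.
So outliers lie outside [-3.87, 43.87].
45.3: M = 3.71 → outlier.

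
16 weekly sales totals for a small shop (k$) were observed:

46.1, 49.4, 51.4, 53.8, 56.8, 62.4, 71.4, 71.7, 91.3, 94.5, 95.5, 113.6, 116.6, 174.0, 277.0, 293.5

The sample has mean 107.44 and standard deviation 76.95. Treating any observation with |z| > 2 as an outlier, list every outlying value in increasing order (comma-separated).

277.0, 293.5

Cutoffs at x̄ ± 2s: 107.44 ± 2·76.95 = [-46.46, 261.34].
277.0: z = 2.20, |z| > 2 → outlier.
293.5: z = 2.42, |z| > 2 → outlier.
Every other value lies within [-46.46, 261.34].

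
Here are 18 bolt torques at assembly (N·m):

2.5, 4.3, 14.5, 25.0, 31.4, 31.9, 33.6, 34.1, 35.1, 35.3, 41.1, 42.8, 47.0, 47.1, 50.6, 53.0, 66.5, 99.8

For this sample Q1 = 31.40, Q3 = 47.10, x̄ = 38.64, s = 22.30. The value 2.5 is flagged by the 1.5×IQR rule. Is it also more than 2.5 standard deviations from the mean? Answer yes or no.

z = (2.5 − 38.64) / 22.30 = -1.62.
|z| = 1.62 ≤ 2.5.

no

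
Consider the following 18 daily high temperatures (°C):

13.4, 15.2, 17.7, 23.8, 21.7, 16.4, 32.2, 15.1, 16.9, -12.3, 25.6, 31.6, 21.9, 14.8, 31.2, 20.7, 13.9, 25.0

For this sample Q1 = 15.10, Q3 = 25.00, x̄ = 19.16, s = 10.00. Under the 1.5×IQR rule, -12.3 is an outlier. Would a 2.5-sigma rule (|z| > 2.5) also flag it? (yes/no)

z = (-12.3 − 19.16) / 10.00 = -3.15.
|z| = 3.15 > 2.5.

yes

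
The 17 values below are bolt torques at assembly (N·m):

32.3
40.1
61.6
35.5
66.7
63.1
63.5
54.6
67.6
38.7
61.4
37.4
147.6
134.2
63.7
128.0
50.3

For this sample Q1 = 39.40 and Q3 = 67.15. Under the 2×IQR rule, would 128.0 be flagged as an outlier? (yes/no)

yes

IQR = Q3 − Q1 = 67.15 − 39.40 = 27.75.
Lower fence = Q1 − 2·IQR = 39.40 − 55.50 = -16.10.
Upper fence = Q3 + 2·IQR = 67.15 + 55.50 = 122.65.
128.0 lies above the upper fence.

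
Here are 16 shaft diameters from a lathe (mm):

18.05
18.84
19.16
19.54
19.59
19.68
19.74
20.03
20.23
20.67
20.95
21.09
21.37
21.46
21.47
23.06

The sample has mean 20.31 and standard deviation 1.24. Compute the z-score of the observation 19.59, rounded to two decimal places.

-0.58

z = (19.59 − 20.31) / 1.24 = -0.58.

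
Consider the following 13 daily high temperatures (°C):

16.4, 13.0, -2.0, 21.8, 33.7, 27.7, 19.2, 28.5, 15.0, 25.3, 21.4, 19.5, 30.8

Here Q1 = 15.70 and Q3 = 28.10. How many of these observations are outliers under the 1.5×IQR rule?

IQR = 12.40; fences at 15.70 − 18.60 = -2.90 and 28.10 + 18.60 = 46.70.
Every value lies within the cutoffs.

0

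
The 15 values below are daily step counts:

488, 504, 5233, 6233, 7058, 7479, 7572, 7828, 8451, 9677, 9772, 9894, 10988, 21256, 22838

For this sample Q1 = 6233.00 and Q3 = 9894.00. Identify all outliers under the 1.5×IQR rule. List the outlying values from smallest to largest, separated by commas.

IQR = Q3 − Q1 = 9894.00 − 6233.00 = 3661.00.
Lower fence = Q1 − 1.5·IQR = 6233.00 − 5491.50 = 741.50.
Upper fence = Q3 + 1.5·IQR = 9894.00 + 5491.50 = 15385.50.
488 < 741.50 → outlier.
504 < 741.50 → outlier.
21256 > 15385.50 → outlier.
22838 > 15385.50 → outlier.
All remaining values lie within [741.50, 15385.50].

488, 504, 21256, 22838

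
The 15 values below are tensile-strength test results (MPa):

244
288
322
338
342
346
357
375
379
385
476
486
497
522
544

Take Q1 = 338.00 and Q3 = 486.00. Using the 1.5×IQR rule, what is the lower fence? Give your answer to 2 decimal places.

IQR = Q3 − Q1 = 486.00 − 338.00 = 148.00.
Lower fence = Q1 − 1.5·IQR = 338.00 − 222.00 = 116.00.
Upper fence = Q3 + 1.5·IQR = 486.00 + 222.00 = 708.00.

116.00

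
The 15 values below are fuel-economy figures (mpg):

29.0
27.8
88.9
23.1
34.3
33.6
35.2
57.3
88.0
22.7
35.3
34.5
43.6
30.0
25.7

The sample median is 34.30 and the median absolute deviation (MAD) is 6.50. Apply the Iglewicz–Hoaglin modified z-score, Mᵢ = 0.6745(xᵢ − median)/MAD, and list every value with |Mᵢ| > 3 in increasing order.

88.0, 88.9

|Mᵢ| > 3 ⇔ |xᵢ − 34.30| > 3·6.50/0.6745 = 28.91.
So outliers lie outside [5.39, 63.21].
88.0: M = 5.57 → outlier.
88.9: M = 5.67 → outlier.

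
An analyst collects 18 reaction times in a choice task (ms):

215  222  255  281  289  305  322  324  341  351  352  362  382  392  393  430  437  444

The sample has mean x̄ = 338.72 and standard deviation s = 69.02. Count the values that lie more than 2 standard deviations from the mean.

Cutoffs: x̄ ± 2s = [200.68, 476.76].
Every value lies within the cutoffs.

0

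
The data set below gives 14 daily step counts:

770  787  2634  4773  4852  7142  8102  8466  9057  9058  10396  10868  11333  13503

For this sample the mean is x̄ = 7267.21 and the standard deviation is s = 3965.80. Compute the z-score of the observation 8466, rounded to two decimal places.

z = (8466 − 7267.21) / 3965.80 = 0.30.

0.30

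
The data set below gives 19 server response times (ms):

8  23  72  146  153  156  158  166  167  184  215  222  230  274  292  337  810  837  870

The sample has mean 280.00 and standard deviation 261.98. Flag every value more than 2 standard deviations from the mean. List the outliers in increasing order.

810, 837, 870

Cutoffs at x̄ ± 2s: 280.00 ± 2·261.98 = [-243.96, 803.96].
810: z = 2.02, |z| > 2 → outlier.
837: z = 2.13, |z| > 2 → outlier.
870: z = 2.25, |z| > 2 → outlier.
Every other value lies within [-243.96, 803.96].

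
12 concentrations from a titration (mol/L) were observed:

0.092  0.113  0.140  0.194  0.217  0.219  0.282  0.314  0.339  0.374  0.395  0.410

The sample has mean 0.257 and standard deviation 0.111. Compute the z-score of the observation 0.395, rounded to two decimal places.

1.24

z = (0.395 − 0.257) / 0.111 = 1.24.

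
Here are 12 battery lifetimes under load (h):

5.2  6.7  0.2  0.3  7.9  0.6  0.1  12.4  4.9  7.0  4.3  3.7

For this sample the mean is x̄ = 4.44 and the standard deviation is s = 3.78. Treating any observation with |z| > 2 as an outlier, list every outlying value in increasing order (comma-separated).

12.4

Cutoffs at x̄ ± 2s: 4.44 ± 2·3.78 = [-3.12, 12.00].
12.4: z = 2.11, |z| > 2 → outlier.
Every other value lies within [-3.12, 12.00].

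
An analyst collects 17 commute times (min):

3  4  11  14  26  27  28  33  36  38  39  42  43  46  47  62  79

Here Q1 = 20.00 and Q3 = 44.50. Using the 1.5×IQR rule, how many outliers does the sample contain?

0

IQR = 24.50; fences at 20.00 − 36.75 = -16.75 and 44.50 + 36.75 = 81.25.
Every value lies within the cutoffs.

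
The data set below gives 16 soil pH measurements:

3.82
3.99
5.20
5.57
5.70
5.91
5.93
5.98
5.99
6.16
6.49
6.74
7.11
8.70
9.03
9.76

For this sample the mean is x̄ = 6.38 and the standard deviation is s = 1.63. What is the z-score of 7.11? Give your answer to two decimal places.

0.45

z = (7.11 − 6.38) / 1.63 = 0.45.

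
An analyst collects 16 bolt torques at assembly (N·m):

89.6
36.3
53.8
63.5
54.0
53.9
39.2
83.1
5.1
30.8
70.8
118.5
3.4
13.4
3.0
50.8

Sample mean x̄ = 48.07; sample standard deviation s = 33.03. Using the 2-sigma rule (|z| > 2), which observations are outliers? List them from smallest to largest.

118.5

Cutoffs at x̄ ± 2s: 48.07 ± 2·33.03 = [-17.99, 114.13].
118.5: z = 2.13, |z| > 2 → outlier.
Every other value lies within [-17.99, 114.13].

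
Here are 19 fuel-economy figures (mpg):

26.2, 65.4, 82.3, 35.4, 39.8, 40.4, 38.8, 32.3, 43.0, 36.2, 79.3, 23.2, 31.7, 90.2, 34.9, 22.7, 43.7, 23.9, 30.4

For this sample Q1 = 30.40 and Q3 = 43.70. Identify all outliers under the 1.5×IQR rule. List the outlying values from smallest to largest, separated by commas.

65.4, 79.3, 82.3, 90.2

IQR = Q3 − Q1 = 43.70 − 30.40 = 13.30.
Lower fence = Q1 − 1.5·IQR = 30.40 − 19.95 = 10.45.
Upper fence = Q3 + 1.5·IQR = 43.70 + 19.95 = 63.65.
65.4 > 63.65 → outlier.
79.3 > 63.65 → outlier.
82.3 > 63.65 → outlier.
90.2 > 63.65 → outlier.
All remaining values lie within [10.45, 63.65].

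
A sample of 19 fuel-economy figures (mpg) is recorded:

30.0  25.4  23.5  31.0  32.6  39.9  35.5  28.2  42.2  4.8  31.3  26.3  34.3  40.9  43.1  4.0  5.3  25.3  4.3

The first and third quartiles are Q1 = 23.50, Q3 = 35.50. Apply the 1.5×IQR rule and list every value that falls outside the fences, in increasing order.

4.0, 4.3, 4.8, 5.3

IQR = Q3 − Q1 = 35.50 − 23.50 = 12.00.
Lower fence = Q1 − 1.5·IQR = 23.50 − 18.00 = 5.50.
Upper fence = Q3 + 1.5·IQR = 35.50 + 18.00 = 53.50.
4.0 < 5.50 → outlier.
4.3 < 5.50 → outlier.
4.8 < 5.50 → outlier.
5.3 < 5.50 → outlier.
All remaining values lie within [5.50, 53.50].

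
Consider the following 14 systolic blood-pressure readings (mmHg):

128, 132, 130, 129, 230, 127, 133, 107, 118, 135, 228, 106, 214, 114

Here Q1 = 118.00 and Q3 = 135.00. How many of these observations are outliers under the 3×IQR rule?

3

IQR = 17.00; fences at 118.00 − 51.00 = 67.00 and 135.00 + 51.00 = 186.00.
Outside the cutoffs: 214, 228, 230.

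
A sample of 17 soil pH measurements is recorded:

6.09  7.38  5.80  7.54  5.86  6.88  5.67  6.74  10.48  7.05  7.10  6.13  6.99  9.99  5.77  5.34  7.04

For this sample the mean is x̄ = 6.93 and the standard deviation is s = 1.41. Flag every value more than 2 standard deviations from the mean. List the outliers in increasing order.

9.99, 10.48

Cutoffs at x̄ ± 2s: 6.93 ± 2·1.41 = [4.11, 9.75].
9.99: z = 2.17, |z| > 2 → outlier.
10.48: z = 2.52, |z| > 2 → outlier.
Every other value lies within [4.11, 9.75].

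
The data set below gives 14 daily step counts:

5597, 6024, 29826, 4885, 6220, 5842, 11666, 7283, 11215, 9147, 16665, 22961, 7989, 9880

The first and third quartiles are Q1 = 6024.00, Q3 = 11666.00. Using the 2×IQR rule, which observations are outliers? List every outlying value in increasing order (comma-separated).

22961, 29826

IQR = Q3 − Q1 = 11666.00 − 6024.00 = 5642.00.
Lower fence = Q1 − 2·IQR = 6024.00 − 11284.00 = -5260.00.
Upper fence = Q3 + 2·IQR = 11666.00 + 11284.00 = 22950.00.
22961 > 22950.00 → outlier.
29826 > 22950.00 → outlier.
All remaining values lie within [-5260.00, 22950.00].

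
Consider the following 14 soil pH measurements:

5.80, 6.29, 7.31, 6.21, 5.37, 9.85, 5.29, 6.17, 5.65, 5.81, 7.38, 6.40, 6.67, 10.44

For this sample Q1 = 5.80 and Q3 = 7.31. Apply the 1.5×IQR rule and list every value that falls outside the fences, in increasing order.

9.85, 10.44

IQR = Q3 − Q1 = 7.31 − 5.80 = 1.51.
Lower fence = Q1 − 1.5·IQR = 5.80 − 2.265 = 3.535.
Upper fence = Q3 + 1.5·IQR = 7.31 + 2.265 = 9.575.
9.85 > 9.575 → outlier.
10.44 > 9.575 → outlier.
All remaining values lie within [3.535, 9.575].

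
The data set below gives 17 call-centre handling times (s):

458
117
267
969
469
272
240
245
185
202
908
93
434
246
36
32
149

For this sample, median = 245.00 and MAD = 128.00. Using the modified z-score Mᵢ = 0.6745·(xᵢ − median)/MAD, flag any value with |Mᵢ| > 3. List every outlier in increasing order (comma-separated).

|Mᵢ| > 3 ⇔ |xᵢ − 245.00| > 3·128.00/0.6745 = 569.31.
So outliers lie outside [-324.31, 814.31].
908: M = 3.49 → outlier.
969: M = 3.82 → outlier.

908, 969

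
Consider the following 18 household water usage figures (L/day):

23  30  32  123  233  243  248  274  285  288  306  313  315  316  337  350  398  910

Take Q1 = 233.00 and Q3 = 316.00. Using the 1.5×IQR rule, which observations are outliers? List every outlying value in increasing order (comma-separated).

IQR = Q3 − Q1 = 316.00 − 233.00 = 83.00.
Lower fence = Q1 − 1.5·IQR = 233.00 − 124.50 = 108.50.
Upper fence = Q3 + 1.5·IQR = 316.00 + 124.50 = 440.50.
23 < 108.50 → outlier.
30 < 108.50 → outlier.
32 < 108.50 → outlier.
910 > 440.50 → outlier.
All remaining values lie within [108.50, 440.50].

23, 30, 32, 910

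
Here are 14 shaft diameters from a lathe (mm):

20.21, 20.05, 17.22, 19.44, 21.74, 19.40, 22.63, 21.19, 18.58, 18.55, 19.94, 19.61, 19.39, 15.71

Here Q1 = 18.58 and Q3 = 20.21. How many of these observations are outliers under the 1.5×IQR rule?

1

IQR = 1.63; fences at 18.58 − 2.445 = 16.135 and 20.21 + 2.445 = 22.655.
Outside the cutoffs: 15.71.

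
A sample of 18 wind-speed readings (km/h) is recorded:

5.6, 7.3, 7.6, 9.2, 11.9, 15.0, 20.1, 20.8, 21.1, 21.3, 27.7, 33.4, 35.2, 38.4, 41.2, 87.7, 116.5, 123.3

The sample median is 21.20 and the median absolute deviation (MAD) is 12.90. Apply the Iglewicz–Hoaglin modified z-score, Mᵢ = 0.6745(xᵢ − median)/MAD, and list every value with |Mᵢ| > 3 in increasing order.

|Mᵢ| > 3 ⇔ |xᵢ − 21.20| > 3·12.90/0.6745 = 57.38.
So outliers lie outside [-36.18, 78.58].
87.7: M = 3.48 → outlier.
116.5: M = 4.98 → outlier.
123.3: M = 5.34 → outlier.

87.7, 116.5, 123.3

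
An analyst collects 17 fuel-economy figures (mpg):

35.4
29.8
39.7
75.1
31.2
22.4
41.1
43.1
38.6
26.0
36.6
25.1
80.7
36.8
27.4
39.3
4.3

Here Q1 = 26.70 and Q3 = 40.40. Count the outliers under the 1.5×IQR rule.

IQR = 13.70; fences at 26.70 − 20.55 = 6.15 and 40.40 + 20.55 = 60.95.
Outside the cutoffs: 4.3, 75.1, 80.7.

3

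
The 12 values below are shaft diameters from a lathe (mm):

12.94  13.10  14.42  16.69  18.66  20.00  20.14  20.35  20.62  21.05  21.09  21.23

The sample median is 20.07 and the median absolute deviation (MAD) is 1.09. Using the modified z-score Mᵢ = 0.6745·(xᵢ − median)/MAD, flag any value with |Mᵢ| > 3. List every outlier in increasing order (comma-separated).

12.94, 13.10, 14.42

|Mᵢ| > 3 ⇔ |xᵢ − 20.07| > 3·1.09/0.6745 = 4.85.
So outliers lie outside [15.22, 24.92].
12.94: M = -4.41 → outlier.
13.10: M = -4.31 → outlier.
14.42: M = -3.50 → outlier.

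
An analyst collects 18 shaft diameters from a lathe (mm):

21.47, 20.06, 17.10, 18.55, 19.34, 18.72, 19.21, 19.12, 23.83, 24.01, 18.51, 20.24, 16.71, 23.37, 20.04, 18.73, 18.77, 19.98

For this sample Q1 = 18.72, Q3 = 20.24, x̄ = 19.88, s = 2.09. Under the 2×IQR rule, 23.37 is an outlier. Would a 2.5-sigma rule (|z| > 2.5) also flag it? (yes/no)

no

z = (23.37 − 19.88) / 2.09 = 1.67.
|z| = 1.67 ≤ 2.5.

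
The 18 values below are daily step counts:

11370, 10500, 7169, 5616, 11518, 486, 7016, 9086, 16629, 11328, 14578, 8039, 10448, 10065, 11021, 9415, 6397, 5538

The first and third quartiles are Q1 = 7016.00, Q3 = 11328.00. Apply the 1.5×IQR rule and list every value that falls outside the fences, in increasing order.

486

IQR = Q3 − Q1 = 11328.00 − 7016.00 = 4312.00.
Lower fence = Q1 − 1.5·IQR = 7016.00 − 6468.00 = 548.00.
Upper fence = Q3 + 1.5·IQR = 11328.00 + 6468.00 = 17796.00.
486 < 548.00 → outlier.
All remaining values lie within [548.00, 17796.00].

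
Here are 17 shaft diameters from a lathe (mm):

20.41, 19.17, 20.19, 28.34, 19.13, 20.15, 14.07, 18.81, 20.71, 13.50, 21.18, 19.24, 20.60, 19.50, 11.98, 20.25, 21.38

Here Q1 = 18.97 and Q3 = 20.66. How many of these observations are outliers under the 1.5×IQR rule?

IQR = 1.69; fences at 18.97 − 2.535 = 16.435 and 20.66 + 2.535 = 23.195.
Outside the cutoffs: 11.98, 13.50, 14.07, 28.34.

4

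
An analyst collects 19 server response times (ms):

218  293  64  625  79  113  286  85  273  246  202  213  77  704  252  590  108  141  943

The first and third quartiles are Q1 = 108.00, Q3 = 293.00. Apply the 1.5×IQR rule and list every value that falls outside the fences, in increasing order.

590, 625, 704, 943

IQR = Q3 − Q1 = 293.00 − 108.00 = 185.00.
Lower fence = Q1 − 1.5·IQR = 108.00 − 277.50 = -169.50.
Upper fence = Q3 + 1.5·IQR = 293.00 + 277.50 = 570.50.
590 > 570.50 → outlier.
625 > 570.50 → outlier.
704 > 570.50 → outlier.
943 > 570.50 → outlier.
All remaining values lie within [-169.50, 570.50].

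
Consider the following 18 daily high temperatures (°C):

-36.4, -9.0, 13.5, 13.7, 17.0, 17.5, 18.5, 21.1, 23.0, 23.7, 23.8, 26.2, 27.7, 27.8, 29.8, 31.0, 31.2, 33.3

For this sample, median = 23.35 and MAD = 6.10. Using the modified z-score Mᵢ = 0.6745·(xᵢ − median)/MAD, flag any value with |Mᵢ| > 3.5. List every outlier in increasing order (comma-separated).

|Mᵢ| > 3.5 ⇔ |xᵢ − 23.35| > 3.5·6.10/0.6745 = 31.65.
So outliers lie outside [-8.30, 55.00].
-36.4: M = -6.61 → outlier.
-9.0: M = -3.58 → outlier.

-36.4, -9.0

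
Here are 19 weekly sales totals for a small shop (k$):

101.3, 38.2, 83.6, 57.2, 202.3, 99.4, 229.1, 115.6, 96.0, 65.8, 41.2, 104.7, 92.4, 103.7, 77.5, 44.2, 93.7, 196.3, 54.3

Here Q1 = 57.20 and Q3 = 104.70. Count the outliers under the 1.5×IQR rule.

3

IQR = 47.50; fences at 57.20 − 71.25 = -14.05 and 104.70 + 71.25 = 175.95.
Outside the cutoffs: 196.3, 202.3, 229.1.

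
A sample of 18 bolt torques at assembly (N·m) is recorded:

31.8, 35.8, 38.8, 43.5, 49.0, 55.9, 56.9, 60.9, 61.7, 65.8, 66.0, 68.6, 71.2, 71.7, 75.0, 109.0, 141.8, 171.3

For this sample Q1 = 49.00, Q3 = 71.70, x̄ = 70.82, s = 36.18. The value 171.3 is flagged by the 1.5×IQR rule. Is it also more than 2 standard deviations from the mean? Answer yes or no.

z = (171.3 − 70.82) / 36.18 = 2.78.
|z| = 2.78 > 2.

yes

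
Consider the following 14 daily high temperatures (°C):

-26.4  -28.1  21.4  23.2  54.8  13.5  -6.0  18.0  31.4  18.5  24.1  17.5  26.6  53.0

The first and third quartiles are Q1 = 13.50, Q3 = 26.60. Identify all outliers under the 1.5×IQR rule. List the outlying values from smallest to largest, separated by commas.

IQR = Q3 − Q1 = 26.60 − 13.50 = 13.10.
Lower fence = Q1 − 1.5·IQR = 13.50 − 19.65 = -6.15.
Upper fence = Q3 + 1.5·IQR = 26.60 + 19.65 = 46.25.
-28.1 < -6.15 → outlier.
-26.4 < -6.15 → outlier.
53.0 > 46.25 → outlier.
54.8 > 46.25 → outlier.
All remaining values lie within [-6.15, 46.25].

-28.1, -26.4, 53.0, 54.8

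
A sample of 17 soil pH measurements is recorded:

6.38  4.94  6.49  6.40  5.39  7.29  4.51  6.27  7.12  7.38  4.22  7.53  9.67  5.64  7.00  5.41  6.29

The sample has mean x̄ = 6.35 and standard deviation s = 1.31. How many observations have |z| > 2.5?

Cutoffs: x̄ ± 2.5s = [3.075, 9.625].
Outside the cutoffs: 9.67.

1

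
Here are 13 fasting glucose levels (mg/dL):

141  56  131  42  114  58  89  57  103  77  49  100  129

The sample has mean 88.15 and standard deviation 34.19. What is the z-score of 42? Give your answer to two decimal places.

z = (42 − 88.15) / 34.19 = -1.35.

-1.35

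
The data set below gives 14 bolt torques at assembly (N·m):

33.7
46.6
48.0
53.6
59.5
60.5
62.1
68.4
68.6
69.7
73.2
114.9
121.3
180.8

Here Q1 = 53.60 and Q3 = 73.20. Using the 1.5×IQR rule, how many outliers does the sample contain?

IQR = 19.60; fences at 53.60 − 29.40 = 24.20 and 73.20 + 29.40 = 102.60.
Outside the cutoffs: 114.9, 121.3, 180.8.

3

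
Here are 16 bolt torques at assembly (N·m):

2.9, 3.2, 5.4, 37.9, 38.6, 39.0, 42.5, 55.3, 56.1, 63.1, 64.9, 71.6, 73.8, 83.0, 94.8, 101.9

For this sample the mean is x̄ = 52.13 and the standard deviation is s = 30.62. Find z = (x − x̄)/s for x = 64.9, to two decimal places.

z = (64.9 − 52.13) / 30.62 = 0.42.

0.42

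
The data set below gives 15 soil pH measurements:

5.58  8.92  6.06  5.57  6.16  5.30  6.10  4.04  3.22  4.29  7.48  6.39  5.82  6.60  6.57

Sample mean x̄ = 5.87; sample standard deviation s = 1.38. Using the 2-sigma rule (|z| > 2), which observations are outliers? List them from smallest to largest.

Cutoffs at x̄ ± 2s: 5.87 ± 2·1.38 = [3.11, 8.63].
8.92: z = 2.21, |z| > 2 → outlier.
Every other value lies within [3.11, 8.63].

8.92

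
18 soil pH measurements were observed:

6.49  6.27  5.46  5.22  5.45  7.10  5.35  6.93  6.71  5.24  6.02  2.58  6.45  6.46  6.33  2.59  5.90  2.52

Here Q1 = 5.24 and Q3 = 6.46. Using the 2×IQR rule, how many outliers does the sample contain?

3

IQR = 1.22; fences at 5.24 − 2.44 = 2.80 and 6.46 + 2.44 = 8.90.
Outside the cutoffs: 2.52, 2.58, 2.59.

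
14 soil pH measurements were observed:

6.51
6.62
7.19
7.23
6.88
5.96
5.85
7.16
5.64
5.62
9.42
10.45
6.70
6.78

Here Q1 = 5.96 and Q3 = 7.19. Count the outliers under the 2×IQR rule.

IQR = 1.23; fences at 5.96 − 2.46 = 3.50 and 7.19 + 2.46 = 9.65.
Outside the cutoffs: 10.45.

1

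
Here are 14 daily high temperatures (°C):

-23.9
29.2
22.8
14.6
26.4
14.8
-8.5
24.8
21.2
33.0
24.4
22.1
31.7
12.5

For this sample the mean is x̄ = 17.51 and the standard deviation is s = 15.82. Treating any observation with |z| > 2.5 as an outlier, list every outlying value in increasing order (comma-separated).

-23.9

Cutoffs at x̄ ± 2.5s: 17.51 ± 2.5·15.82 = [-22.04, 57.06].
-23.9: z = -2.62, |z| > 2.5 → outlier.
Every other value lies within [-22.04, 57.06].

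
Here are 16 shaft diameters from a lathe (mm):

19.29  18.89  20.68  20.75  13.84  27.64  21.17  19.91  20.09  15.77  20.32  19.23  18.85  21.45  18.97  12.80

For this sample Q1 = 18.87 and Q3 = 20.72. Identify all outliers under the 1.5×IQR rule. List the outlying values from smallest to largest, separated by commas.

12.80, 13.84, 15.77, 27.64

IQR = Q3 − Q1 = 20.72 − 18.87 = 1.85.
Lower fence = Q1 − 1.5·IQR = 18.87 − 2.775 = 16.095.
Upper fence = Q3 + 1.5·IQR = 20.72 + 2.775 = 23.495.
12.80 < 16.095 → outlier.
13.84 < 16.095 → outlier.
15.77 < 16.095 → outlier.
27.64 > 23.495 → outlier.
All remaining values lie within [16.095, 23.495].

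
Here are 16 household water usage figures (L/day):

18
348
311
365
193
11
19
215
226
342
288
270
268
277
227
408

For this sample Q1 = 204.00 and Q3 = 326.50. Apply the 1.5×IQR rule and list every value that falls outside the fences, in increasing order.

11, 18, 19

IQR = Q3 − Q1 = 326.50 − 204.00 = 122.50.
Lower fence = Q1 − 1.5·IQR = 204.00 − 183.75 = 20.25.
Upper fence = Q3 + 1.5·IQR = 326.50 + 183.75 = 510.25.
11 < 20.25 → outlier.
18 < 20.25 → outlier.
19 < 20.25 → outlier.
All remaining values lie within [20.25, 510.25].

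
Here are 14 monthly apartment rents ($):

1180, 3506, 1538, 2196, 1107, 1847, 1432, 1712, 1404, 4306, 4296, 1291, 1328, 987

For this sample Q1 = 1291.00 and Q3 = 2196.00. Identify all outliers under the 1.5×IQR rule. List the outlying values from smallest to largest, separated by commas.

IQR = Q3 − Q1 = 2196.00 − 1291.00 = 905.00.
Lower fence = Q1 − 1.5·IQR = 1291.00 − 1357.50 = -66.50.
Upper fence = Q3 + 1.5·IQR = 2196.00 + 1357.50 = 3553.50.
4296 > 3553.50 → outlier.
4306 > 3553.50 → outlier.
All remaining values lie within [-66.50, 3553.50].

4296, 4306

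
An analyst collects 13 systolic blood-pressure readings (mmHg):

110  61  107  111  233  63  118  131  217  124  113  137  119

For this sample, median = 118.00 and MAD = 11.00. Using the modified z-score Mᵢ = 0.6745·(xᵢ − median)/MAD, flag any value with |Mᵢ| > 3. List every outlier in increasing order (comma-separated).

|Mᵢ| > 3 ⇔ |xᵢ − 118.00| > 3·11.00/0.6745 = 48.93.
So outliers lie outside [69.07, 166.93].
61: M = -3.50 → outlier.
63: M = -3.37 → outlier.
217: M = 6.07 → outlier.
233: M = 7.05 → outlier.

61, 63, 217, 233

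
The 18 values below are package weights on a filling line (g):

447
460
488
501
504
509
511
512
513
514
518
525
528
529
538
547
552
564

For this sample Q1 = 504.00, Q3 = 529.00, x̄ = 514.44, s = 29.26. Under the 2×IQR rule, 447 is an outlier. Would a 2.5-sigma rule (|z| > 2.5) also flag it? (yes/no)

no

z = (447 − 514.44) / 29.26 = -2.30.
|z| = 2.30 ≤ 2.5.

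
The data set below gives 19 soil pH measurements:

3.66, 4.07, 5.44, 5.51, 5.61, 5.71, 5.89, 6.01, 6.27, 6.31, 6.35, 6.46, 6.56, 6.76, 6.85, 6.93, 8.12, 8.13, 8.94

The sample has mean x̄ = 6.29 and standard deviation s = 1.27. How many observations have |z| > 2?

2

Cutoffs: x̄ ± 2s = [3.75, 8.83].
Outside the cutoffs: 3.66, 8.94.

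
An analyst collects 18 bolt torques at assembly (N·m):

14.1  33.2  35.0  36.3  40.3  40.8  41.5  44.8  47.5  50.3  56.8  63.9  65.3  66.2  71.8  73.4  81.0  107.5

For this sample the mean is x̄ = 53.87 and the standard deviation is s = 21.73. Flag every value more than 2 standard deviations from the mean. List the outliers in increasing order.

107.5

Cutoffs at x̄ ± 2s: 53.87 ± 2·21.73 = [10.41, 97.33].
107.5: z = 2.47, |z| > 2 → outlier.
Every other value lies within [10.41, 97.33].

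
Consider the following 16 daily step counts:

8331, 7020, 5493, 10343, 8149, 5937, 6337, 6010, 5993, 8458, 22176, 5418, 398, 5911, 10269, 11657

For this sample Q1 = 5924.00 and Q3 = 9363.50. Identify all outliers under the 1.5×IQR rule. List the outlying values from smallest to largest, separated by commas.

IQR = Q3 − Q1 = 9363.50 − 5924.00 = 3439.50.
Lower fence = Q1 − 1.5·IQR = 5924.00 − 5159.25 = 764.75.
Upper fence = Q3 + 1.5·IQR = 9363.50 + 5159.25 = 14522.75.
398 < 764.75 → outlier.
22176 > 14522.75 → outlier.
All remaining values lie within [764.75, 14522.75].

398, 22176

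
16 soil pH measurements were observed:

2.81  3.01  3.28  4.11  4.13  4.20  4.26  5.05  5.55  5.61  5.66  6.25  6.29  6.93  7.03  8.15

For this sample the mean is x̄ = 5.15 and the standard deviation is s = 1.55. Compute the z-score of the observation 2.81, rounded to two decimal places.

z = (2.81 − 5.15) / 1.55 = -1.51.

-1.51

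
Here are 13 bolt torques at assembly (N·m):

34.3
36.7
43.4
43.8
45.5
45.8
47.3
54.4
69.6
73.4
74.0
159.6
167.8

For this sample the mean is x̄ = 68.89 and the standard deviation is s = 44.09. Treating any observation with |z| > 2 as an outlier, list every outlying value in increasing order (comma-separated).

Cutoffs at x̄ ± 2s: 68.89 ± 2·44.09 = [-19.29, 157.07].
159.6: z = 2.06, |z| > 2 → outlier.
167.8: z = 2.24, |z| > 2 → outlier.
Every other value lies within [-19.29, 157.07].

159.6, 167.8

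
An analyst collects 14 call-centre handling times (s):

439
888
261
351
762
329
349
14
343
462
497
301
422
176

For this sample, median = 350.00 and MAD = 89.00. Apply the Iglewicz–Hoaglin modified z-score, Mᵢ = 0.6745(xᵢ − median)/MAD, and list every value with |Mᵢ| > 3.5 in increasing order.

|Mᵢ| > 3.5 ⇔ |xᵢ − 350.00| > 3.5·89.00/0.6745 = 461.82.
So outliers lie outside [-111.82, 811.82].
888: M = 4.08 → outlier.

888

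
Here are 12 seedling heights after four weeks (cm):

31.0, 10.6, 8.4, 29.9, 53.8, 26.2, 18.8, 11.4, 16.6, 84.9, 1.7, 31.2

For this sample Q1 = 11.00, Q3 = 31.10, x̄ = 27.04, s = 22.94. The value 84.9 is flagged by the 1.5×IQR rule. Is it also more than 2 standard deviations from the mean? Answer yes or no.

yes

z = (84.9 − 27.04) / 22.94 = 2.52.
|z| = 2.52 > 2.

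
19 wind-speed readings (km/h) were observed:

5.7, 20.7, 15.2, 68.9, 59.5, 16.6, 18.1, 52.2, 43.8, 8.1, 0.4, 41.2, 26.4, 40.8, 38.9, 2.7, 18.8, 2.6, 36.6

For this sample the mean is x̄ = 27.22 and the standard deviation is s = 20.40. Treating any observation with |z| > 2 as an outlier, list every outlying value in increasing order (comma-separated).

68.9

Cutoffs at x̄ ± 2s: 27.22 ± 2·20.40 = [-13.58, 68.02].
68.9: z = 2.04, |z| > 2 → outlier.
Every other value lies within [-13.58, 68.02].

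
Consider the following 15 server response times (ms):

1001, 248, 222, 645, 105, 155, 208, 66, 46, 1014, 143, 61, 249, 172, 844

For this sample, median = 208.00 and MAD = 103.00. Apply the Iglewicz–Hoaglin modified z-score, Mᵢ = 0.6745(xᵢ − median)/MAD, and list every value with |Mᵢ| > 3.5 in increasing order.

|Mᵢ| > 3.5 ⇔ |xᵢ − 208.00| > 3.5·103.00/0.6745 = 534.47.
So outliers lie outside [-326.47, 742.47].
844: M = 4.16 → outlier.
1001: M = 5.19 → outlier.
1014: M = 5.28 → outlier.

844, 1001, 1014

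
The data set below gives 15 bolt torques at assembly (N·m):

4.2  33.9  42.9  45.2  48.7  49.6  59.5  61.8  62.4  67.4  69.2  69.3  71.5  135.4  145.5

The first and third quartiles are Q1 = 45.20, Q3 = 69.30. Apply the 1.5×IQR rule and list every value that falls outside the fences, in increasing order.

4.2, 135.4, 145.5

IQR = Q3 − Q1 = 69.30 − 45.20 = 24.10.
Lower fence = Q1 − 1.5·IQR = 45.20 − 36.15 = 9.05.
Upper fence = Q3 + 1.5·IQR = 69.30 + 36.15 = 105.45.
4.2 < 9.05 → outlier.
135.4 > 105.45 → outlier.
145.5 > 105.45 → outlier.
All remaining values lie within [9.05, 105.45].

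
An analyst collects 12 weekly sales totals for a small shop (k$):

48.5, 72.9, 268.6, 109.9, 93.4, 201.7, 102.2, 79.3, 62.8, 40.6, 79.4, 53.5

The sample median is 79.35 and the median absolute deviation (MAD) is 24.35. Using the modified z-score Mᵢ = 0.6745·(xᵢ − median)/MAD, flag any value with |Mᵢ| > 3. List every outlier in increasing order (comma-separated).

201.7, 268.6

|Mᵢ| > 3 ⇔ |xᵢ − 79.35| > 3·24.35/0.6745 = 108.30.
So outliers lie outside [-28.95, 187.65].
201.7: M = 3.39 → outlier.
268.6: M = 5.24 → outlier.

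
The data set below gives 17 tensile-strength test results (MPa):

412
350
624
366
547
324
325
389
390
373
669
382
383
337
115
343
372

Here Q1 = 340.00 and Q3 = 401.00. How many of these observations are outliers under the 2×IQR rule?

IQR = 61.00; fences at 340.00 − 122.00 = 218.00 and 401.00 + 122.00 = 523.00.
Outside the cutoffs: 115, 547, 624, 669.

4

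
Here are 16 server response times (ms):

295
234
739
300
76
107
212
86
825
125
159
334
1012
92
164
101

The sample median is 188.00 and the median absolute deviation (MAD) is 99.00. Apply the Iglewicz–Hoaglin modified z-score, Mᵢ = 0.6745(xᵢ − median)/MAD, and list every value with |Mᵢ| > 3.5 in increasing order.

739, 825, 1012

|Mᵢ| > 3.5 ⇔ |xᵢ − 188.00| > 3.5·99.00/0.6745 = 513.71.
So outliers lie outside [-325.71, 701.71].
739: M = 3.75 → outlier.
825: M = 4.34 → outlier.
1012: M = 5.61 → outlier.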